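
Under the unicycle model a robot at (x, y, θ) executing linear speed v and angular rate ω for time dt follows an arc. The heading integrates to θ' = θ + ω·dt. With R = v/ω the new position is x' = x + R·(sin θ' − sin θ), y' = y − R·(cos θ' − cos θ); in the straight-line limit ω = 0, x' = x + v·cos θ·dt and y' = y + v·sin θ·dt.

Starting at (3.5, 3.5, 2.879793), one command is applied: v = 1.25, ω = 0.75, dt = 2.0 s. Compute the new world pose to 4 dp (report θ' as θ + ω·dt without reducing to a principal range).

(1.4933, 2.4343, 4.3798)

θ' = 2.8798 + 0.75·2.0 = 4.3798
R = v/ω = 1.25/0.75 = 1.6667
x' = 3.5 + 1.6667·(sin 4.3798 − sin 2.8798) = 1.4933
y' = 3.5 − 1.6667·(cos 4.3798 − cos 2.8798) = 2.4343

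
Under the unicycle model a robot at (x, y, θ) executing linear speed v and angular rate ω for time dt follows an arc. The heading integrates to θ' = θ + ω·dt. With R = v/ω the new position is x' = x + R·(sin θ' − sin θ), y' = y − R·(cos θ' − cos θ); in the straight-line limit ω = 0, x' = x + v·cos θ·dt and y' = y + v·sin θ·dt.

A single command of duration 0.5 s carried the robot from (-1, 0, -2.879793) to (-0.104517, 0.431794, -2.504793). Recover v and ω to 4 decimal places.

v = -2.0000, ω = 0.7500

Δθ = -2.504793 − -2.879793 = 0.375000
ω = Δθ/dt = 0.375000/0.5 = 0.7500
R = Δx/(sin θ' − sin θ) = -2.6667
v = R·ω = -2.6667·0.7500 = -2.0000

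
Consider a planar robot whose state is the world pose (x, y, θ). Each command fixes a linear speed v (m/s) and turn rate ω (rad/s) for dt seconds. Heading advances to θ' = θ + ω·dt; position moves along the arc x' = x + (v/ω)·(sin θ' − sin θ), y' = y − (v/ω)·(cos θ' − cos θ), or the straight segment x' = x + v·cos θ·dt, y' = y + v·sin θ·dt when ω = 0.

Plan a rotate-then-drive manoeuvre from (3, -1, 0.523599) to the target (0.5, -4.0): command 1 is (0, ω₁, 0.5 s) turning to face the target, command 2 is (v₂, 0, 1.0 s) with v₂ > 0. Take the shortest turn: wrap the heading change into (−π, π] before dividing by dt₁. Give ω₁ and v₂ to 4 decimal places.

ω₁ = -5.5783, v₂ = 3.9051

heading to target = atan2(-4−-1, 0.5−3) = -2.2655
Δθ = wrap(-2.2655 − 0.5236) = -2.7891; ω₁ = Δθ/dt₁ = -5.5783
distance = √((0.5−3)² + (-4−-1)²) = 3.9051; v₂ = distance/dt₂ = 3.9051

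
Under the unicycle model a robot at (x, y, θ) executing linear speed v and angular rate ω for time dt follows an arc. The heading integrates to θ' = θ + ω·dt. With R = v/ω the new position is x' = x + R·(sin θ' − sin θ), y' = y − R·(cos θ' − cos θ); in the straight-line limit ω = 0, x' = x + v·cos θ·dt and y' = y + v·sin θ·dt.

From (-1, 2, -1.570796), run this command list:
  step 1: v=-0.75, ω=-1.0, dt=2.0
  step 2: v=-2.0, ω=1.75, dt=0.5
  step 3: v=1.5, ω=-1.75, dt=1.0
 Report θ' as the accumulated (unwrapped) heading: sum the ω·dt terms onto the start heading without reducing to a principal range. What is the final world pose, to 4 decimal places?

(-0.1660, 3.2376, -4.4458)

step 1: θ'=-3.5708 (R=0.7500) → pose (0.0621, 2.6820, -3.5708)
step 2: θ'=-2.6958 (R=-1.1429) → pose (1.0305, 2.6900, -2.6958)
step 3: θ'=-4.4458 (R=-0.8571) → pose (-0.1660, 3.2376, -4.4458)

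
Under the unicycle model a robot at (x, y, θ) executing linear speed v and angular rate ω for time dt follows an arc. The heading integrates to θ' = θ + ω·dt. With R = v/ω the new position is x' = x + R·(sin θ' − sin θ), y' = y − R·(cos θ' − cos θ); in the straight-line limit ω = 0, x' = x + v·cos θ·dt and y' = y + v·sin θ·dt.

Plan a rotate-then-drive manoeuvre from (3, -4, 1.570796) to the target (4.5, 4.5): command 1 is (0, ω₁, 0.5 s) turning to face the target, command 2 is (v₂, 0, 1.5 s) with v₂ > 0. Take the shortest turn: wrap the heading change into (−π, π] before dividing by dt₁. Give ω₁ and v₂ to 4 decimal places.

ω₁ = -0.3493, v₂ = 5.7542

heading to target = atan2(4.5−-4, 4.5−3) = 1.3961
Δθ = wrap(1.3961 − 1.5708) = -0.1747; ω₁ = Δθ/dt₁ = -0.3493
distance = √((4.5−3)² + (4.5−-4)²) = 8.6313; v₂ = distance/dt₂ = 5.7542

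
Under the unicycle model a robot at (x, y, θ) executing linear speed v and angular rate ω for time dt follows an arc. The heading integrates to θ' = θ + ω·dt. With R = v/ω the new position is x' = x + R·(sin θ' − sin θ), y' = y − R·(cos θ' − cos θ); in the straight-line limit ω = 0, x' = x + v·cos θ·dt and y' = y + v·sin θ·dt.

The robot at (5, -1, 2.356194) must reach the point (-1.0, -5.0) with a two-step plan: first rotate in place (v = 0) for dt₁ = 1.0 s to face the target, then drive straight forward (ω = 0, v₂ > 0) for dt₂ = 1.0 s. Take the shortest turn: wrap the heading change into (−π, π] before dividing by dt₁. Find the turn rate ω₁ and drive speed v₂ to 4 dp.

heading to target = atan2(-5−-1, -1−5) = -2.5536
Δθ = wrap(-2.5536 − 2.3562) = 1.3734; ω₁ = Δθ/dt₁ = 1.3734
distance = √((-1−5)² + (-5−-1)²) = 7.2111; v₂ = distance/dt₂ = 7.2111

ω₁ = 1.3734, v₂ = 7.2111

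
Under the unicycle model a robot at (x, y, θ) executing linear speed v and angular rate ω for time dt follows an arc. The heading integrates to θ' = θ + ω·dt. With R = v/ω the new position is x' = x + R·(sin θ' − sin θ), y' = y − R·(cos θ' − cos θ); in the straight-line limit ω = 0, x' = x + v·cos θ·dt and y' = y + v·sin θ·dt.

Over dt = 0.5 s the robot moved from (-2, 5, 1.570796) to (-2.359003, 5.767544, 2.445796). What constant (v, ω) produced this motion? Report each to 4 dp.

v = 1.7500, ω = 1.7500

Δθ = 2.445796 − 1.570796 = 0.875000
ω = Δθ/dt = 0.875000/0.5 = 1.7500
R = −Δy/(cos θ' − cos θ) = 1.0000
v = R·ω = 1.0000·1.7500 = 1.7500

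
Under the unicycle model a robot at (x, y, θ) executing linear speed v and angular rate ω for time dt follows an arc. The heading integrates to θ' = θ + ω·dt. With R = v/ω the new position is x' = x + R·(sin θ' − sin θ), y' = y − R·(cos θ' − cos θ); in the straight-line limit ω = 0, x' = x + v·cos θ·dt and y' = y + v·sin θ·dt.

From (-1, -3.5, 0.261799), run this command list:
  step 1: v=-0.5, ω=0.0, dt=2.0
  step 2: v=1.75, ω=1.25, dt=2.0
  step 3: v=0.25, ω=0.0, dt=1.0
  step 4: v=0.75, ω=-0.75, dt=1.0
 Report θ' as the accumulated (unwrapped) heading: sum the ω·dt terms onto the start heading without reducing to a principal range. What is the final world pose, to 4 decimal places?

(-2.5750, -0.5117, 2.0118)

step 1: θ'=0.2618 (straight) → pose (-1.9659, -3.7588, 0.2618)
step 2: θ'=2.7618 (R=1.4000) → pose (-1.8093, -1.1063, 2.7618)
step 3: θ'=2.7618 (straight) → pose (-2.0414, -1.0136, 2.7618)
step 4: θ'=2.0118 (R=-1.0000) → pose (-2.5750, -0.5117, 2.0118)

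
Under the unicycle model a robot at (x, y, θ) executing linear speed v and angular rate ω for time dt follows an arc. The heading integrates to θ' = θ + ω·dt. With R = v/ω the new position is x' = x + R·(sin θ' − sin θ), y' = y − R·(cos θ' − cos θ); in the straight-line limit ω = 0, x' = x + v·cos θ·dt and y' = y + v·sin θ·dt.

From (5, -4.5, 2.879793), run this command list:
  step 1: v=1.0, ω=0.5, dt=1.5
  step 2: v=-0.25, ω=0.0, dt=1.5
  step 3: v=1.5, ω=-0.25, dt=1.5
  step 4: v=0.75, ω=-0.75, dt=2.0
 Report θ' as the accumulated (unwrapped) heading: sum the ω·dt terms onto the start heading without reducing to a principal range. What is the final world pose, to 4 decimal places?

step 1: θ'=3.6298 (R=2.0000) → pose (3.5443, -4.6655, 3.6298)
step 2: θ'=3.6298 (straight) → pose (3.8755, -4.4896, 3.6298)
step 3: θ'=3.2548 (R=-6.0000) → pose (1.7390, -5.1521, 3.2548)
step 4: θ'=1.7548 (R=-1.0000) → pose (0.6429, -4.3415, 1.7548)

(0.6429, -4.3415, 1.7548)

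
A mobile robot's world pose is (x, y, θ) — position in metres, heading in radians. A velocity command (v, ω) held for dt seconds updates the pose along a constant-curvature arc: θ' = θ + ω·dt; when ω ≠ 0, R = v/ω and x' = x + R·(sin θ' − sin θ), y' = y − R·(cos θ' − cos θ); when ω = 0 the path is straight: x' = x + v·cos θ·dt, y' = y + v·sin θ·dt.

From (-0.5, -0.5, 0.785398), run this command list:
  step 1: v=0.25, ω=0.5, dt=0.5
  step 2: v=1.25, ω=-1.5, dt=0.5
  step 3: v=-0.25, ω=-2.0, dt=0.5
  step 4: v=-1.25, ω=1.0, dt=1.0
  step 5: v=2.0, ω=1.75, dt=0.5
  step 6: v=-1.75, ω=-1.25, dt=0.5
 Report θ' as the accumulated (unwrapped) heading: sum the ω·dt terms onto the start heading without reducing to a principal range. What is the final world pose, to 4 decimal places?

step 1: θ'=1.0354 (R=0.5000) → pose (-0.4235, -0.4015, 1.0354)
step 2: θ'=0.2854 (R=-0.8333) → pose (0.0586, -0.0271, 0.2854)
step 3: θ'=-0.7146 (R=0.1250) → pose (-0.0585, -0.0015, -0.7146)
step 4: θ'=0.2854 (R=-1.2500) → pose (-1.2296, 0.2537, 0.2854)
step 5: θ'=1.1604 (R=1.1429) → pose (-0.5034, 0.8944, 1.1604)
step 6: θ'=0.5354 (R=1.4000) → pose (-1.0729, 0.2488, 0.5354)

(-1.0729, 0.2488, 0.5354)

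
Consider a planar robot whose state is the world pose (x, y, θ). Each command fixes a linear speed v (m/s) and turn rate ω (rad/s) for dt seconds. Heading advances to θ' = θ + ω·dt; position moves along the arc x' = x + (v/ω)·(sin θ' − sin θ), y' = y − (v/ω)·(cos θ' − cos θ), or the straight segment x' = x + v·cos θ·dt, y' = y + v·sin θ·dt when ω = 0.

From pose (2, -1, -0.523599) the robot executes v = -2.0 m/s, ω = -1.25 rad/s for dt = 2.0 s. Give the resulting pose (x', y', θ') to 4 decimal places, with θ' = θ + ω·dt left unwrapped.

θ' = -0.5236 + -1.25·2.0 = -3.0236
R = v/ω = -2.0/-1.25 = 1.6000
x' = 2 + 1.6000·(sin -3.0236 − sin -0.5236) = 2.6116
y' = -1 − 1.6000·(cos -3.0236 − cos -0.5236) = 1.9745

(2.6116, 1.9745, -3.0236)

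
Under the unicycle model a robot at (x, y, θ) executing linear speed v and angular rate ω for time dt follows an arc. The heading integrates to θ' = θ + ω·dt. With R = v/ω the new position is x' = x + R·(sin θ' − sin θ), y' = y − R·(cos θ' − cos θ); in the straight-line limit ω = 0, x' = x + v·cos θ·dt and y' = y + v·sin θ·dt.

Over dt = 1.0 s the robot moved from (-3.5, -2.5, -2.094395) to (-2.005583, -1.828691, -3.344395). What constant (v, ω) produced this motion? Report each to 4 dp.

Δθ = -3.344395 − -2.094395 = -1.250000
ω = Δθ/dt = -1.250000/1.0 = -1.2500
R = Δx/(sin θ' − sin θ) = 1.4000
v = R·ω = 1.4000·-1.2500 = -1.7500

v = -1.7500, ω = -1.2500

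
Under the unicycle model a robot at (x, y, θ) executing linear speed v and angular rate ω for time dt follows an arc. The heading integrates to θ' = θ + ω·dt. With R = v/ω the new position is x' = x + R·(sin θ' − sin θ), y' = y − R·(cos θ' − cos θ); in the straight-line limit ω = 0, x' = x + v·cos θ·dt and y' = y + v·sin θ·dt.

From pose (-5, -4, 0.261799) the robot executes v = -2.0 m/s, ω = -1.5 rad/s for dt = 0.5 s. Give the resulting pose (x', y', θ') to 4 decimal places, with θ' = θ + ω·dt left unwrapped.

θ' = 0.2618 + -1.5·0.5 = -0.4882
R = v/ω = -2.0/-1.5 = 1.3333
x' = -5 + 1.3333·(sin -0.4882 − sin 0.2618) = -5.9705
y' = -4 − 1.3333·(cos -0.4882 − cos 0.2618) = -3.8897

(-5.9705, -3.8897, -0.4882)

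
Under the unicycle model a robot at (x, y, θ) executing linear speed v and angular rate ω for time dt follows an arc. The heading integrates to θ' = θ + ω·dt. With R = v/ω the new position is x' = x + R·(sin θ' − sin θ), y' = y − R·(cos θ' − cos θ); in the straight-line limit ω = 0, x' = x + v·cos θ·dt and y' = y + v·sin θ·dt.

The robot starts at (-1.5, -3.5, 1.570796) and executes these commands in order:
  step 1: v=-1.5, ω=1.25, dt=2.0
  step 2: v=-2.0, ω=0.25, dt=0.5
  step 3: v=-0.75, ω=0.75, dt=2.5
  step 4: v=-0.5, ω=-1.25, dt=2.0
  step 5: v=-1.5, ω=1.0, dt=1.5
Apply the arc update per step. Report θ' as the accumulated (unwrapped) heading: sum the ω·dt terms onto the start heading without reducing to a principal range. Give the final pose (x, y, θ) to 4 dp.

step 1: θ'=4.0708 (R=-1.2000) → pose (0.6614, -4.2182, 4.0708)
step 2: θ'=4.1958 (R=-8.0000) → pose (1.2083, -3.3818, 4.1958)
step 3: θ'=6.0708 (R=-1.0000) → pose (0.5496, -1.9103, 6.0708)
step 4: θ'=3.5708 (R=0.4000) → pose (0.4674, -1.1556, 3.5708)
step 5: θ'=5.0708 (R=-1.5000) → pose (1.2479, 0.7345, 5.0708)

(1.2479, 0.7345, 5.0708)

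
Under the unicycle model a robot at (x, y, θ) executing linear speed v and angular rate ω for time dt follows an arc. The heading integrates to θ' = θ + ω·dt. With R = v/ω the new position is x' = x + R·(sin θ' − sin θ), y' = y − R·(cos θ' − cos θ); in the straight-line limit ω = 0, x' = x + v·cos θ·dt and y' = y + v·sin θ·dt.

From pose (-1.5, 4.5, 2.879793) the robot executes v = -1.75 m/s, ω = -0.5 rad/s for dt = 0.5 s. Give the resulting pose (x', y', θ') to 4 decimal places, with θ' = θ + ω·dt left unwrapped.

(-0.6918, 4.1708, 2.6298)

θ' = 2.8798 + -0.5·0.5 = 2.6298
R = v/ω = -1.75/-0.5 = 3.5000
x' = -1.5 + 3.5000·(sin 2.6298 − sin 2.8798) = -0.6918
y' = 4.5 − 3.5000·(cos 2.6298 − cos 2.8798) = 4.1708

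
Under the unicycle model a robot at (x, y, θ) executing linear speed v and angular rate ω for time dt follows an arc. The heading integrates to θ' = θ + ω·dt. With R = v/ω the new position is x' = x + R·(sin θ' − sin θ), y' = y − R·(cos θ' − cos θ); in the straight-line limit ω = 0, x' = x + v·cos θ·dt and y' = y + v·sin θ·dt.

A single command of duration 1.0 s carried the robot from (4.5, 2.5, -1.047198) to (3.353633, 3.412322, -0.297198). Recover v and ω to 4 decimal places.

v = -1.5000, ω = 0.7500

Δθ = -0.297198 − -1.047198 = 0.750000
ω = Δθ/dt = 0.750000/1.0 = 0.7500
R = Δx/(sin θ' − sin θ) = -2.0000
v = R·ω = -2.0000·0.7500 = -1.5000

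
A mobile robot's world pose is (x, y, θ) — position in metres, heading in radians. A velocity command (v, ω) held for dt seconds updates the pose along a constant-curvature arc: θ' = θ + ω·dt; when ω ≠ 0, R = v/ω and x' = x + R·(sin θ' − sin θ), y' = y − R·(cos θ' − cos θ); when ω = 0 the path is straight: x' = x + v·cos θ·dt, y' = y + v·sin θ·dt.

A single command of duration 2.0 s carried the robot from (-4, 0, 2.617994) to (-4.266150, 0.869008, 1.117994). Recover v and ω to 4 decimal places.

Δθ = 1.117994 − 2.617994 = -1.500000
ω = Δθ/dt = -1.500000/2.0 = -0.7500
R = −Δy/(cos θ' − cos θ) = -0.6667
v = R·ω = -0.6667·-0.7500 = 0.5000

v = 0.5000, ω = -0.7500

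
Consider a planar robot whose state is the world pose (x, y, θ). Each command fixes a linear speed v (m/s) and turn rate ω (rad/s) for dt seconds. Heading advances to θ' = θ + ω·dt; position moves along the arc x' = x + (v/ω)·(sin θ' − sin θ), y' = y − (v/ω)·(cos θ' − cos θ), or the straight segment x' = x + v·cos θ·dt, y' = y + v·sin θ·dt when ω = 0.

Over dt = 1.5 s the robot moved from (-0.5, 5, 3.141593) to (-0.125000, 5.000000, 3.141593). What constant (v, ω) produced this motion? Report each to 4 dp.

v = -0.2500, ω = 0.0000

Δθ = 3.141593 − 3.141593 = 0.000000
ω = Δθ/dt = 0.000000/1.5 = 0.0000
ω = 0 → v = (Δx·cos θ + Δy·sin θ)/dt = -0.2500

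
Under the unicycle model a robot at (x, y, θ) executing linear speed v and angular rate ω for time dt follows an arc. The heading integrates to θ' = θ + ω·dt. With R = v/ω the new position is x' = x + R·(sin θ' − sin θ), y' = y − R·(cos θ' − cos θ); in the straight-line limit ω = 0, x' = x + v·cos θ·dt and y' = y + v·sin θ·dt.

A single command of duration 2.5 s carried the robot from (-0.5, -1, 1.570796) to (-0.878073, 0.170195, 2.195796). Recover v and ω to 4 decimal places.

Δθ = 2.195796 − 1.570796 = 0.625000
ω = Δθ/dt = 0.625000/2.5 = 0.2500
R = −Δy/(cos θ' − cos θ) = 2.0000
v = R·ω = 2.0000·0.2500 = 0.5000

v = 0.5000, ω = 0.2500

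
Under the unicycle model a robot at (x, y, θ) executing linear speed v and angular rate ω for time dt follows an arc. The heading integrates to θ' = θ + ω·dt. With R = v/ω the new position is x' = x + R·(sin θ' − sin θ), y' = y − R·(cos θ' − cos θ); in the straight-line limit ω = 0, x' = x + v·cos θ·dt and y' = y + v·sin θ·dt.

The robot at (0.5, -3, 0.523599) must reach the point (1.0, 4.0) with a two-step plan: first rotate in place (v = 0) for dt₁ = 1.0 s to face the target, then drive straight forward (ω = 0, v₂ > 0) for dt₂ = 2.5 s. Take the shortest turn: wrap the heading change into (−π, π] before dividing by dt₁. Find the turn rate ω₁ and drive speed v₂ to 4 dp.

heading to target = atan2(4−-3, 1−0.5) = 1.4995
Δθ = wrap(1.4995 − 0.5236) = 0.9759; ω₁ = Δθ/dt₁ = 0.9759
distance = √((1−0.5)² + (4−-3)²) = 7.0178; v₂ = distance/dt₂ = 2.8071

ω₁ = 0.9759, v₂ = 2.8071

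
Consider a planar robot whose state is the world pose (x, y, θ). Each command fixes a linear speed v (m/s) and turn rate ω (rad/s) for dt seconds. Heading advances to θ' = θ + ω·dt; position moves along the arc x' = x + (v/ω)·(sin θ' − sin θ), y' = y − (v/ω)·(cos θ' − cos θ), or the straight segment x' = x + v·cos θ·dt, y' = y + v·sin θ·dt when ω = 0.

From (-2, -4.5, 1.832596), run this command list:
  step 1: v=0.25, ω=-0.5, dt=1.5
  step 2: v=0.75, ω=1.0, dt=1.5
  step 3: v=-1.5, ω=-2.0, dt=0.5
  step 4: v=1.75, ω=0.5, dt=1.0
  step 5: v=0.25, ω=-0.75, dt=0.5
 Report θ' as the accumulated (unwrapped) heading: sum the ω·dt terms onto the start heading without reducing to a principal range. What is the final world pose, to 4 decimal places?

(-2.3589, -1.9848, 1.7076)

step 1: θ'=1.0826 (R=-0.5000) → pose (-1.9586, -4.1361, 1.0826)
step 2: θ'=2.5826 (R=0.7500) → pose (-2.2233, -3.1485, 2.5826)
step 3: θ'=1.5826 (R=0.7500) → pose (-1.8711, -3.7754, 1.5826)
step 4: θ'=2.0826 (R=3.5000) → pose (-2.3193, -2.1026, 2.0826)
step 5: θ'=1.7076 (R=-0.3333) → pose (-2.3589, -1.9848, 1.7076)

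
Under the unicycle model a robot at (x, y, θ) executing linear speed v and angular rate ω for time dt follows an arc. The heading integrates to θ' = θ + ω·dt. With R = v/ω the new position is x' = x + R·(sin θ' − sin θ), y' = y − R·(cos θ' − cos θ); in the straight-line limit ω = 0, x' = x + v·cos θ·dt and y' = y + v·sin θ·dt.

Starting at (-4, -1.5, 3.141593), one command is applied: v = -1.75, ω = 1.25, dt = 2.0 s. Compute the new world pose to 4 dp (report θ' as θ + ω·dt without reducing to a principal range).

θ' = 3.1416 + 1.25·2.0 = 5.6416
R = v/ω = -1.75/1.25 = -1.4000
x' = -4 + -1.4000·(sin 5.6416 − sin 3.1416) = -3.1621
y' = -1.5 − -1.4000·(cos 5.6416 − cos 3.1416) = 1.0216

(-3.1621, 1.0216, 5.6416)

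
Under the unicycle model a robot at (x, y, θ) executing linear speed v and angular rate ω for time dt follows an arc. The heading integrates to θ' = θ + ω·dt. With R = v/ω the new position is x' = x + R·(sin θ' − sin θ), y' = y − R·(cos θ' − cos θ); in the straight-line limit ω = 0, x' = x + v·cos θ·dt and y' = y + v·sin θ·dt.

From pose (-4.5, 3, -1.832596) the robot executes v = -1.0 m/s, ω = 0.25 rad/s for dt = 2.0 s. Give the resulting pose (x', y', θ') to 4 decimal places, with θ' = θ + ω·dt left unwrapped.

(-4.4766, 4.9791, -1.3326)

θ' = -1.8326 + 0.25·2.0 = -1.3326
R = v/ω = -1.0/0.25 = -4.0000
x' = -4.5 + -4.0000·(sin -1.3326 − sin -1.8326) = -4.4766
y' = 3 − -4.0000·(cos -1.3326 − cos -1.8326) = 4.9791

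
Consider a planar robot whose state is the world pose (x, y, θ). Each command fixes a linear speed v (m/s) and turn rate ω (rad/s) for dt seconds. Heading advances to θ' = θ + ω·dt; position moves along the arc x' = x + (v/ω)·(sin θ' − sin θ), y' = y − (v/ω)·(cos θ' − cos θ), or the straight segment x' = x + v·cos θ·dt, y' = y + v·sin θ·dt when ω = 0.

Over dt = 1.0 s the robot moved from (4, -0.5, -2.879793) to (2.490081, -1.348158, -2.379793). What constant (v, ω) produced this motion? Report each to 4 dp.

v = 1.7500, ω = 0.5000

Δθ = -2.379793 − -2.879793 = 0.500000
ω = Δθ/dt = 0.500000/1.0 = 0.5000
R = Δx/(sin θ' − sin θ) = 3.5000
v = R·ω = 3.5000·0.5000 = 1.7500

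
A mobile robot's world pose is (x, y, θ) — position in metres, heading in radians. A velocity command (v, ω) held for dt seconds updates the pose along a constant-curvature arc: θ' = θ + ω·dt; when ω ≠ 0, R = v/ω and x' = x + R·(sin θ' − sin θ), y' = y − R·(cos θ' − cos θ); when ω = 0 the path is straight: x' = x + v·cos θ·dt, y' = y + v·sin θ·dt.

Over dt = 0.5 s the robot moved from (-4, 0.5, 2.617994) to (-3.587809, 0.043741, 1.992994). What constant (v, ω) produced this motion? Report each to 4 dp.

Δθ = 1.992994 − 2.617994 = -0.625000
ω = Δθ/dt = -0.625000/0.5 = -1.2500
R = −Δy/(cos θ' − cos θ) = 1.0000
v = R·ω = 1.0000·-1.2500 = -1.2500

v = -1.2500, ω = -1.2500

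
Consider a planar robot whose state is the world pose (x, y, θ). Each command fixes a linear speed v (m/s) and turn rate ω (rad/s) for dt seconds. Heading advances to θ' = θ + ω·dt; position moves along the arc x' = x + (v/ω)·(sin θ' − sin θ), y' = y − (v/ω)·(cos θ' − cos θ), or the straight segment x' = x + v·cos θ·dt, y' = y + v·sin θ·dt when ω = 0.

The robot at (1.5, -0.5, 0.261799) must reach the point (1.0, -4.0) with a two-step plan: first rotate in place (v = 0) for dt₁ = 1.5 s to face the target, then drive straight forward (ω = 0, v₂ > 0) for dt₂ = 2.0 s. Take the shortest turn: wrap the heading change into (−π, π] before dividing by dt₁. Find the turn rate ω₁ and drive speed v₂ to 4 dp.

ω₁ = -1.3163, v₂ = 1.7678

heading to target = atan2(-4−-0.5, 1−1.5) = -1.7127
Δθ = wrap(-1.7127 − 0.2618) = -1.9745; ω₁ = Δθ/dt₁ = -1.3163
distance = √((1−1.5)² + (-4−-0.5)²) = 3.5355; v₂ = distance/dt₂ = 1.7678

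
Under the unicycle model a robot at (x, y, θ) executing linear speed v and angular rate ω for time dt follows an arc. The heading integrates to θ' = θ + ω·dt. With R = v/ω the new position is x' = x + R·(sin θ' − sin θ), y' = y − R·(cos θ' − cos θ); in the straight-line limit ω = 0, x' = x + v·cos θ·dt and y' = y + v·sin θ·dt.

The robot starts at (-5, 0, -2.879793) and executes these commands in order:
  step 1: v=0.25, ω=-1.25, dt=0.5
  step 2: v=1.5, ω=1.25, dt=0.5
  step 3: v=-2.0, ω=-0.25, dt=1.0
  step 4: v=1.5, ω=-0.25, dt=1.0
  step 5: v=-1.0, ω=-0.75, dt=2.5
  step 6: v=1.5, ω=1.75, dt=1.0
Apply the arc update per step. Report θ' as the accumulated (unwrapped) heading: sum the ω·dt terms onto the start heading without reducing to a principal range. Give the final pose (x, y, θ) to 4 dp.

step 1: θ'=-3.5048 (R=-0.2000) → pose (-5.1228, 0.0062, -3.5048)
step 2: θ'=-2.8798 (R=1.2000) → pose (-5.8597, 0.0436, -2.8798)
step 3: θ'=-3.1298 (R=8.0000) → pose (-3.8836, 0.3157, -3.1298)
step 4: θ'=-3.3798 (R=-6.0000) → pose (-5.3701, 0.4847, -3.3798)
step 5: θ'=-5.2548 (R=1.3333) → pose (-4.5427, -1.4993, -5.2548)
step 6: θ'=-3.5048 (R=0.8571) → pose (-4.9723, -0.2556, -3.5048)

(-4.9723, -0.2556, -3.5048)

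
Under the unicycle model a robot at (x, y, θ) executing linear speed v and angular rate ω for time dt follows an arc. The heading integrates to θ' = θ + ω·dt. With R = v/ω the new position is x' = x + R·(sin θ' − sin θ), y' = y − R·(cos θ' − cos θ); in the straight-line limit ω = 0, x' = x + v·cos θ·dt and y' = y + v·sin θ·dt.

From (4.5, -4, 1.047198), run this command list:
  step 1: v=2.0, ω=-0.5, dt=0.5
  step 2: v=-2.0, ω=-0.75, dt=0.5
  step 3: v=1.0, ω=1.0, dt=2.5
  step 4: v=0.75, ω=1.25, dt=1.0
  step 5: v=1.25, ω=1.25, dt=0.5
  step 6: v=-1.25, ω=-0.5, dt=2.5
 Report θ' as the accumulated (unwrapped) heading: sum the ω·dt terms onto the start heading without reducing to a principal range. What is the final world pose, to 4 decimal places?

(4.8160, -0.2533, 3.5472)

step 1: θ'=0.7972 (R=-4.0000) → pose (5.1025, -3.2051, 0.7972)
step 2: θ'=0.4222 (R=2.6667) → pose (4.2875, -3.7744, 0.4222)
step 3: θ'=2.9222 (R=1.0000) → pose (4.0953, -1.8862, 2.9222)
step 4: θ'=4.1722 (R=0.6000) → pose (3.4502, -2.1632, 4.1722)
step 5: θ'=4.7972 (R=1.0000) → pose (3.3114, -2.7622, 4.7972)
step 6: θ'=3.5472 (R=2.5000) → pose (4.8160, -0.2533, 3.5472)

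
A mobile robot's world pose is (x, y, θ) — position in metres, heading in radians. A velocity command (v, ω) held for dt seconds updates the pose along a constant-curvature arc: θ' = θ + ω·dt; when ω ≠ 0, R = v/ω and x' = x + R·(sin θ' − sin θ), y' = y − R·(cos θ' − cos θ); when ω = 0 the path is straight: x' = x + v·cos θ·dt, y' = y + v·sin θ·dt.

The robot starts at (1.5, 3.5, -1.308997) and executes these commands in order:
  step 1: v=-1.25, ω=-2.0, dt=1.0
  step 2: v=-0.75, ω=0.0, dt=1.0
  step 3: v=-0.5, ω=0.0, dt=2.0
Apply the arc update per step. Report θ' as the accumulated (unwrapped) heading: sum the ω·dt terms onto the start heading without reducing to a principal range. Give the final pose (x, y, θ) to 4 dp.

(3.9334, 3.9864, -3.3090)

step 1: θ'=-3.3090 (R=0.6250) → pose (2.2078, 4.2780, -3.3090)
step 2: θ'=-3.3090 (straight) → pose (2.9474, 4.1531, -3.3090)
step 3: θ'=-3.3090 (straight) → pose (3.9334, 3.9864, -3.3090)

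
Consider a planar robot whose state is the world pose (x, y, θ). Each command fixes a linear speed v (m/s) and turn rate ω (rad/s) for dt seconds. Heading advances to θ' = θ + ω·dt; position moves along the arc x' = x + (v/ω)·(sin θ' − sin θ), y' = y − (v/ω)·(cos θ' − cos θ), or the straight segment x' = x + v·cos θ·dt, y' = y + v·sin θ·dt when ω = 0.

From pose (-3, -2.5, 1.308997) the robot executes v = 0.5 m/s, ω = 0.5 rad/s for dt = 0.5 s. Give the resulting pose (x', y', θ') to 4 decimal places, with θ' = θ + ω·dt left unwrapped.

(-2.9660, -2.2530, 1.5590)

θ' = 1.3090 + 0.5·0.5 = 1.5590
R = v/ω = 0.5/0.5 = 1.0000
x' = -3 + 1.0000·(sin 1.5590 − sin 1.3090) = -2.9660
y' = -2.5 − 1.0000·(cos 1.5590 − cos 1.3090) = -2.2530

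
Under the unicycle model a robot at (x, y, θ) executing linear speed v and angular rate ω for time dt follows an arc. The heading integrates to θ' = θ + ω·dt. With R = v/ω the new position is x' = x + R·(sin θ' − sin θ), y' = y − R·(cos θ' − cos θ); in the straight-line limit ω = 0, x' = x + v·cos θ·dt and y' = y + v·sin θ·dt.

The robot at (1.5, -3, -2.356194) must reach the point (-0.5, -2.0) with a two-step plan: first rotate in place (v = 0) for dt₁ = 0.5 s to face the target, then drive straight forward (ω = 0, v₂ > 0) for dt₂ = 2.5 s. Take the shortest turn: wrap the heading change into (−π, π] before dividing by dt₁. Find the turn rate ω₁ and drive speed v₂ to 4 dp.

ω₁ = -2.4981, v₂ = 0.8944

heading to target = atan2(-2−-3, -0.5−1.5) = 2.6779
Δθ = wrap(2.6779 − -2.3562) = -1.2490; ω₁ = Δθ/dt₁ = -2.4981
distance = √((-0.5−1.5)² + (-2−-3)²) = 2.2361; v₂ = distance/dt₂ = 0.8944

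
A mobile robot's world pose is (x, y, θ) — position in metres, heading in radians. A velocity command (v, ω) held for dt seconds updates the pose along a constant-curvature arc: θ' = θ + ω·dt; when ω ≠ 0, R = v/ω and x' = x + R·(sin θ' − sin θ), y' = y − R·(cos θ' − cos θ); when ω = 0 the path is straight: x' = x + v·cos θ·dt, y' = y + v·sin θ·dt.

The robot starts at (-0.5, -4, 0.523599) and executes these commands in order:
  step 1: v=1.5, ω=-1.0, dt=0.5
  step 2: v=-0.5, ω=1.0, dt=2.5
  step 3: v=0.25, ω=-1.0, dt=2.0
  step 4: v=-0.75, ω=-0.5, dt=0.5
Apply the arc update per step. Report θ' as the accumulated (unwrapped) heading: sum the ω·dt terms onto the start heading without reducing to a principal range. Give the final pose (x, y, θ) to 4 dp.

(-0.3881, -4.4317, 0.2736)

step 1: θ'=0.0236 (R=-1.5000) → pose (0.2146, -3.7995, 0.0236)
step 2: θ'=2.5236 (R=-0.5000) → pose (-0.0633, -4.7068, 2.5236)
step 3: θ'=0.5236 (R=-0.2500) → pose (-0.0434, -4.2866, 0.5236)
step 4: θ'=0.2736 (R=1.5000) → pose (-0.3881, -4.4317, 0.2736)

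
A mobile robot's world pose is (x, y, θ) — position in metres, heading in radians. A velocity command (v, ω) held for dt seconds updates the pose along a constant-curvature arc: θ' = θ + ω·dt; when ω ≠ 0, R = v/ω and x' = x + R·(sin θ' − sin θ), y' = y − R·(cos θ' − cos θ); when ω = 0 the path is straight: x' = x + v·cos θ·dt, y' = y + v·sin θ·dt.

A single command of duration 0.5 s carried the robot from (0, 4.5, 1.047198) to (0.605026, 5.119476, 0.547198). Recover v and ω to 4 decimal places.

Δθ = 0.547198 − 1.047198 = -0.500000
ω = Δθ/dt = -0.500000/0.5 = -1.0000
R = −Δy/(cos θ' − cos θ) = -1.7500
v = R·ω = -1.7500·-1.0000 = 1.7500

v = 1.7500, ω = -1.0000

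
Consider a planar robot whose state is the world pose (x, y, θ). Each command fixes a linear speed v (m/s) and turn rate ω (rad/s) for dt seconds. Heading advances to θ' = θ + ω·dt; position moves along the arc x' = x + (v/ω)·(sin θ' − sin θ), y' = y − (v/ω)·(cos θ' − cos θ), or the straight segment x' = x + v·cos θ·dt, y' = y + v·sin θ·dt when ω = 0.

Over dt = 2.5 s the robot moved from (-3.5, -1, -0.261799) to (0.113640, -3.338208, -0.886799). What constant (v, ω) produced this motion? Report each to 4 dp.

v = 1.7500, ω = -0.2500

Δθ = -0.886799 − -0.261799 = -0.625000
ω = Δθ/dt = -0.625000/2.5 = -0.2500
R = Δx/(sin θ' − sin θ) = -7.0000
v = R·ω = -7.0000·-0.2500 = 1.7500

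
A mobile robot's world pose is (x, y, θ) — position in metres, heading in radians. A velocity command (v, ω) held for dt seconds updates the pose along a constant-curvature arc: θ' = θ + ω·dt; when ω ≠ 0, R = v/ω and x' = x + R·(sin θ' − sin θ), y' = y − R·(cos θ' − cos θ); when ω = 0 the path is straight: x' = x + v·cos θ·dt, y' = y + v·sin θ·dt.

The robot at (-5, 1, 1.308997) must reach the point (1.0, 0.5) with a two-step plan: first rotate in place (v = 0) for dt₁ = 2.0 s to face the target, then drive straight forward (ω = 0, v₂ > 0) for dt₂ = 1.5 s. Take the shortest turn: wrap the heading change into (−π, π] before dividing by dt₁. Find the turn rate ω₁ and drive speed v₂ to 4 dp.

heading to target = atan2(0.5−1, 1−-5) = -0.0831
Δθ = wrap(-0.0831 − 1.3090) = -1.3921; ω₁ = Δθ/dt₁ = -0.6961
distance = √((1−-5)² + (0.5−1)²) = 6.0208; v₂ = distance/dt₂ = 4.0139

ω₁ = -0.6961, v₂ = 4.0139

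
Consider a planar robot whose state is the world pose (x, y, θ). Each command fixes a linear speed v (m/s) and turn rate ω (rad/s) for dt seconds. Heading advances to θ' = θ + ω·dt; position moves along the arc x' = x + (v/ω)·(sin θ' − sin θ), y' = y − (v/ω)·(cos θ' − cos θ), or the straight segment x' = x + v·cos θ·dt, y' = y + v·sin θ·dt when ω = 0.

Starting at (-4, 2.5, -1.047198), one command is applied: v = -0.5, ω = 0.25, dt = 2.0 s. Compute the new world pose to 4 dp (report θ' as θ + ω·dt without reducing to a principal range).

θ' = -1.0472 + 0.25·2.0 = -0.5472
R = v/ω = -0.5/0.25 = -2.0000
x' = -4 + -2.0000·(sin -0.5472 − sin -1.0472) = -4.6915
y' = 2.5 − -2.0000·(cos -0.5472 − cos -1.0472) = 3.2080

(-4.6915, 3.2080, -0.5472)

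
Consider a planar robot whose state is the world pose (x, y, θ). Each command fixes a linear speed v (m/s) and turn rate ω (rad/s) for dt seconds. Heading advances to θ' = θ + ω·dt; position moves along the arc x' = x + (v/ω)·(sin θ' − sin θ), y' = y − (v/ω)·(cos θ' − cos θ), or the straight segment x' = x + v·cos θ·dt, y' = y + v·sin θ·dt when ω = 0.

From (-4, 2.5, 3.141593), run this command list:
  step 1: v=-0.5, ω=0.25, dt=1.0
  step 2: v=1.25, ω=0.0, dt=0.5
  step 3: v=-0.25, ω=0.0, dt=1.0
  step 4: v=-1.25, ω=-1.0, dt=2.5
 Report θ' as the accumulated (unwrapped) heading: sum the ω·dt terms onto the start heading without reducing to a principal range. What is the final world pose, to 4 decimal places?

(-2.5867, 0.4730, 0.8916)

step 1: θ'=3.3916 (R=-2.0000) → pose (-3.5052, 2.5622, 3.3916)
step 2: θ'=3.3916 (straight) → pose (-4.1108, 2.4075, 3.3916)
step 3: θ'=3.3916 (straight) → pose (-3.8685, 2.4694, 3.3916)
step 4: θ'=0.8916 (R=1.2500) → pose (-2.5867, 0.4730, 0.8916)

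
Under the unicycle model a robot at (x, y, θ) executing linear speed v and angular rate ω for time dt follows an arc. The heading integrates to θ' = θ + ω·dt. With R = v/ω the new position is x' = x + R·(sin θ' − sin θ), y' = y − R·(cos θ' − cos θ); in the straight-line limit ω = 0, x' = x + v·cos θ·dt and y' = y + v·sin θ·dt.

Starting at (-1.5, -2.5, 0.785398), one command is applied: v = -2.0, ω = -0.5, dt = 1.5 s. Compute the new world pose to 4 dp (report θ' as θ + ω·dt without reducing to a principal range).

θ' = 0.7854 + -0.5·1.5 = 0.0354
R = v/ω = -2.0/-0.5 = 4.0000
x' = -1.5 + 4.0000·(sin 0.0354 − sin 0.7854) = -4.1869
y' = -2.5 − 4.0000·(cos 0.0354 − cos 0.7854) = -3.6691

(-4.1869, -3.6691, 0.0354)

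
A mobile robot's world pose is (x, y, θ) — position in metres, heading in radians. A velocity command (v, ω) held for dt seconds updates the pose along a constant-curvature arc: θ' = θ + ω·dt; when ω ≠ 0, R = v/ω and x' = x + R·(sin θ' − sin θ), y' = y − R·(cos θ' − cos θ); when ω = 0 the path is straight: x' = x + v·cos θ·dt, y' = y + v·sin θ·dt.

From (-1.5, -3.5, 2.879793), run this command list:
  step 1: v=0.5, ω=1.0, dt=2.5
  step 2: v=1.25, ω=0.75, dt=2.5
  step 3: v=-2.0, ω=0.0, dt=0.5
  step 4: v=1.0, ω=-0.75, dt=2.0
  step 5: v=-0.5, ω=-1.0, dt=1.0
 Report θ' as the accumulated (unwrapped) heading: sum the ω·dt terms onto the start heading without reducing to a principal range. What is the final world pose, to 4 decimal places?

(1.6251, -4.2165, 4.7548)

step 1: θ'=5.3798 (R=0.5000) → pose (-2.0221, -4.2924, 5.3798)
step 2: θ'=7.2548 (R=1.6667) → pose (0.6632, -4.2008, 7.2548)
step 3: θ'=7.2548 (straight) → pose (0.0993, -5.0266, 7.2548)
step 4: θ'=5.7548 (R=-1.3333) → pose (1.8725, -4.6271, 5.7548)
step 5: θ'=4.7548 (R=0.5000) → pose (1.6251, -4.2165, 4.7548)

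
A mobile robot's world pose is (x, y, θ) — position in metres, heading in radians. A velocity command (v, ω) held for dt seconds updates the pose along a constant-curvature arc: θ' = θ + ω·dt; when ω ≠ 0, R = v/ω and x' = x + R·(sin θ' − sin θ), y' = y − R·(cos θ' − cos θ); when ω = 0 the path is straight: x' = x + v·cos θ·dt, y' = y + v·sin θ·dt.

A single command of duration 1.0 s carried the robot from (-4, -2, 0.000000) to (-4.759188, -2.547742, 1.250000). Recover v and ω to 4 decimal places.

Δθ = 1.250000 − 0.000000 = 1.250000
ω = Δθ/dt = 1.250000/1.0 = 1.2500
R = Δx/(sin θ' − sin θ) = -0.8000
v = R·ω = -0.8000·1.2500 = -1.0000

v = -1.0000, ω = 1.2500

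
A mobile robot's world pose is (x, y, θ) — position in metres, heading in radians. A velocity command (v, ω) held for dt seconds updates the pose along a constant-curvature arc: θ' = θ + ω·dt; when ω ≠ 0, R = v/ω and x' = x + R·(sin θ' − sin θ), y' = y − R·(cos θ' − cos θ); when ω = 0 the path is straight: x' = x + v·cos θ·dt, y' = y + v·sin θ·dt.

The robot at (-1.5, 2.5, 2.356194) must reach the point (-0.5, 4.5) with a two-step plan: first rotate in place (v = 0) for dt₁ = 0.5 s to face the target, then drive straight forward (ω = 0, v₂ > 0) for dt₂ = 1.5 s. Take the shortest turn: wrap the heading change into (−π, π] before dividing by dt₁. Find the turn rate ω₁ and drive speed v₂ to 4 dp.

heading to target = atan2(4.5−2.5, -0.5−-1.5) = 1.1071
Δθ = wrap(1.1071 − 2.3562) = -1.2490; ω₁ = Δθ/dt₁ = -2.4981
distance = √((-0.5−-1.5)² + (4.5−2.5)²) = 2.2361; v₂ = distance/dt₂ = 1.4907

ω₁ = -2.4981, v₂ = 1.4907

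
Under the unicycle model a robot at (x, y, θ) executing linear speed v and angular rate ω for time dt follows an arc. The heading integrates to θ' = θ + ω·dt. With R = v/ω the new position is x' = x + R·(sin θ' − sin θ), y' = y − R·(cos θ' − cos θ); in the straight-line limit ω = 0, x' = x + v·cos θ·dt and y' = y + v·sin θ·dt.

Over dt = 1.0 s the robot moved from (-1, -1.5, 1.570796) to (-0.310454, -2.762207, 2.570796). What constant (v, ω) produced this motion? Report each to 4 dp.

Δθ = 2.570796 − 1.570796 = 1.000000
ω = Δθ/dt = 1.000000/1.0 = 1.0000
R = −Δy/(cos θ' − cos θ) = -1.5000
v = R·ω = -1.5000·1.0000 = -1.5000

v = -1.5000, ω = 1.0000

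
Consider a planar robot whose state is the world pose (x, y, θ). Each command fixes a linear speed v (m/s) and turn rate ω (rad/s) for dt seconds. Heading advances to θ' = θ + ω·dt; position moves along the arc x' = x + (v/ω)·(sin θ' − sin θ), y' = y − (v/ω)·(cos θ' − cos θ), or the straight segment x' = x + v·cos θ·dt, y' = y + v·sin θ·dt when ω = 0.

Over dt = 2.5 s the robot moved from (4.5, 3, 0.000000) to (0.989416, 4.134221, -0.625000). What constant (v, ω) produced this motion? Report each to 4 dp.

v = -1.5000, ω = -0.2500

Δθ = -0.625000 − 0.000000 = -0.625000
ω = Δθ/dt = -0.625000/2.5 = -0.2500
R = Δx/(sin θ' − sin θ) = 6.0000
v = R·ω = 6.0000·-0.2500 = -1.5000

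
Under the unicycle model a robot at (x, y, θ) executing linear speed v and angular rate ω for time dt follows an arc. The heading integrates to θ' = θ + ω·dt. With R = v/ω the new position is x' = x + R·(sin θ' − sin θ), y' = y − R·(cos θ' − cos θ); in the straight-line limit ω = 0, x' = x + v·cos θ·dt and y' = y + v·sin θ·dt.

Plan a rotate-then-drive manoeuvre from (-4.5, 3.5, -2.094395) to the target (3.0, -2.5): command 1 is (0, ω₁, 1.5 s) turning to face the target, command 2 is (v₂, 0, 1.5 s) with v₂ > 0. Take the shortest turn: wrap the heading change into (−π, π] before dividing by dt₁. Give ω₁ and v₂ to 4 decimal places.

ω₁ = 0.9464, v₂ = 6.4031

heading to target = atan2(-2.5−3.5, 3−-4.5) = -0.6747
Δθ = wrap(-0.6747 − -2.0944) = 1.4197; ω₁ = Δθ/dt₁ = 0.9464
distance = √((3−-4.5)² + (-2.5−3.5)²) = 9.6047; v₂ = distance/dt₂ = 6.4031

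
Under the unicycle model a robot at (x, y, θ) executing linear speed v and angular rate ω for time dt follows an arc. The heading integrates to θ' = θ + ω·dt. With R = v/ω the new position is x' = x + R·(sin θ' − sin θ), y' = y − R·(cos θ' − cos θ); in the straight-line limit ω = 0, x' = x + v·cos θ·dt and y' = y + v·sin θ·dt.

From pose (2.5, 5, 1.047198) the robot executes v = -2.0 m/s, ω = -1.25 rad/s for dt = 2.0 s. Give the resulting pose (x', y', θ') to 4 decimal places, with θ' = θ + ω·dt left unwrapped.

(-0.4745, 5.6116, -1.4528)

θ' = 1.0472 + -1.25·2.0 = -1.4528
R = v/ω = -2.0/-1.25 = 1.6000
x' = 2.5 + 1.6000·(sin -1.4528 − sin 1.0472) = -0.4745
y' = 5 − 1.6000·(cos -1.4528 − cos 1.0472) = 5.6116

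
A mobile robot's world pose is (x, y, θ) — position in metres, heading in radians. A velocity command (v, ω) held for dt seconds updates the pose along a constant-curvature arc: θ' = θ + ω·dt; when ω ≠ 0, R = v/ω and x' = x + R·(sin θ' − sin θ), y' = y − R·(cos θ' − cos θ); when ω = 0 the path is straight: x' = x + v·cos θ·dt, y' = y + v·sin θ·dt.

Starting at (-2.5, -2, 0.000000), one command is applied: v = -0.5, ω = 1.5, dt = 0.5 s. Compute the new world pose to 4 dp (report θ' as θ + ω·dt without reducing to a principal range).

θ' = 0.0000 + 1.5·0.5 = 0.7500
R = v/ω = -0.5/1.5 = -0.3333
x' = -2.5 + -0.3333·(sin 0.7500 − sin 0.0000) = -2.7272
y' = -2 − -0.3333·(cos 0.7500 − cos 0.0000) = -2.0894

(-2.7272, -2.0894, 0.7500)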